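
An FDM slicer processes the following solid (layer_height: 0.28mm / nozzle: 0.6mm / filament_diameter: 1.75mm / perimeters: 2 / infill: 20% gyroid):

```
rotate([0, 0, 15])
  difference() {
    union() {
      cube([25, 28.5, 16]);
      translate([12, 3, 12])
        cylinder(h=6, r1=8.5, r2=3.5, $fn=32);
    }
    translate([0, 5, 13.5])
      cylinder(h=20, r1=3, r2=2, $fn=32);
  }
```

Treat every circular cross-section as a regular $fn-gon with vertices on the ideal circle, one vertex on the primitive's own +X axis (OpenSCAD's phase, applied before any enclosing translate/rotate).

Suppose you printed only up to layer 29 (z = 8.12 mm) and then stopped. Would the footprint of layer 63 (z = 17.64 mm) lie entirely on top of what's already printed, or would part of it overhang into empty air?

part overhangs

Compare the two slices. At z = 8.12: the cube (footprint 25×28.5) is included at this height (area 712.50 mm²); the cone at (12, 3) is absent (z outside [12, 18]); Taking the union: only the 25×28.5 cube is present, so the union is just that shape — area = 712.50 mm²; the cone at (0, 5) does not reach this height (z outside [13.5, 33.5]); Subtracting the remaining from the first: none of the subtracted shapes is present at this height, so that combined region is unchanged — area = 712.50 mm²; (rotated 15° about Z; rotation is an isometry so areas/perimeters/island counts are preserved). At z = 17.64: the cube is not intersected at this z (z outside [0, 16]); the cone at (12, 3) (r1=8.5→r2=3.5) has section circumradius 3.800 here — a regular 32-gon (area = (32/2)·3.800²·sin(360°/32) = 45.07 mm²); Combining (union): only the cone at (12, 3) is present, so the union is just that shape — area = 45.07 mm²; the cone at (0, 5) contributes a regular 32-gon of circumradius 2.793 (interpolated between r1=3 and r2=2 at t=0.207) (area = (32/2)·2.793²·sin(360°/32) = 24.35 mm²); Subtracting the remaining from the first: starting from that combined region (45.07 mm²), the cone at (0, 5) misses the remaining region (no effect) — area = 45.07 mm²; (rotated 15° about Z; rotation is an isometry so areas/perimeters/island counts are preserved). Checking containment: at z = 17.64 the cross-section extends beyond the z = 8.12 cross-section by about 2.49 mm².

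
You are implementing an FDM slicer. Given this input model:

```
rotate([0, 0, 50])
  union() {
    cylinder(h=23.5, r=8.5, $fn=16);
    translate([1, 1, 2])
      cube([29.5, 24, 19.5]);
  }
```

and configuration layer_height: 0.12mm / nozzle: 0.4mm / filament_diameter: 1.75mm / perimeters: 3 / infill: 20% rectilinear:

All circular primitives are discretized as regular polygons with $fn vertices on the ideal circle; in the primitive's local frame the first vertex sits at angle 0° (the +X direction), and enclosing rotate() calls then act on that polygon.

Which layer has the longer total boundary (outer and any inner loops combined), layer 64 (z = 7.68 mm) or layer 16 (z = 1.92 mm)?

Layer 64 (z = 7.68): the r=8.5 cylinder gives a regular 16-gon of circumradius 8.5 (constant along its height) (perimeter = 2·16·8.500·sin(180°/16) = 53.06 mm); the 29.5×24 cube at (1, 1) contributes its full rectangle (perimeter 107.00 mm); Combining (union): the regions partially overlap (shared area 39.50 mm²), so the edge portions inside another operand are dropped and the merged outline is re-measured after clipping — boundary = 134.24 mm; (whole slice rotated 50° about Z — lengths, areas and connectivity unchanged). So its perimeter = 134.24 mm. Layer 16 (z = 1.92): the cylinder: section is a regular 16-gon, circumradius r=8.5 (perimeter = 2·16·8.500·sin(180°/16) = 53.06 mm); the cube at (1, 1) is absent (z outside [2, 21.5]); Merging all regions: only the r=8.5 cylinder is present, so the union is just that shape — boundary = 53.06 mm; (whole slice rotated 50° about Z — lengths, areas and connectivity unchanged). So its perimeter = 53.06 mm. Layer 64 is larger (134.24 vs 53.06 mm).

layer 64 (z = 7.68 mm)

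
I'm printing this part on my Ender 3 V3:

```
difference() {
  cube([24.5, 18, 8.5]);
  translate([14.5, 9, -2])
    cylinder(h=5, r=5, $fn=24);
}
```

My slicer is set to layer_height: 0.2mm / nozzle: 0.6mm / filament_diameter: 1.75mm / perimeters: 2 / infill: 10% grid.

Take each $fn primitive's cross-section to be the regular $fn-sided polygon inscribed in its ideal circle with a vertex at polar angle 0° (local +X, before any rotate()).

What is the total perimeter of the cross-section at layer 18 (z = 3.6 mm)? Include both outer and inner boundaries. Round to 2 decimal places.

At z = 3.6 mm: the 24.5×18 cube contributes its full rectangle (perimeter 85.00 mm); the cylinder at (14.5, 9) is not intersected at this z (z outside [-2, 3]); Taking the first minus the rest: none of the subtracted shapes is present at this height, so the 24.5×18 cube is unchanged — boundary = 85.00 mm. Overall, the cross-section is a single solid region. Total boundary length (outer) = 85.00 mm.

85.00 mm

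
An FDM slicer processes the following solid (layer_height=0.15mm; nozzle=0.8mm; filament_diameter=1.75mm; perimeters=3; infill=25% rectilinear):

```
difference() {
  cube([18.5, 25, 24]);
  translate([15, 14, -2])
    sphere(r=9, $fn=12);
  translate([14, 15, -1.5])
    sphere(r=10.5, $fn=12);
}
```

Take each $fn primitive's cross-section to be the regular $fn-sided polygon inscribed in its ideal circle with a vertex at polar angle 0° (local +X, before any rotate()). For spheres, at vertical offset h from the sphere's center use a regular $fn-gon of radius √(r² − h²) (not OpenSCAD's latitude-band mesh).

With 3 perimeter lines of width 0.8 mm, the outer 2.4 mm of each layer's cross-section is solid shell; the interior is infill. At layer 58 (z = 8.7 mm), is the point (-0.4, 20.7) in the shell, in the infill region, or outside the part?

outside

At z = 8.7 mm: the cube (footprint 18.5×25) is included at this height; the sphere at (15, 14) is absent (|z−center|=10.700 > r=9); the sphere at (14, 15): section is a regular 12-gon, circumradius = √(r²−h²) = √(10.5²−10.2²) = 2.492; Subtracting the remaining from the first: starting from the 18.5×25 cube, the r=10.5 sphere at (14, 15) lies wholly inside it (removes its full 18.63 mm² and its 15.48 mm outline becomes a hole wall) — 1 connected region with 1 hole. Overall, the cross-section is one region with 1 hole. The nearest boundary edge runs (0.00, 0.00)→(0.00, 25.00); distance from the point to it = 0.40 mm. The point is not inside any of the regions above, so it lies outside the cross-section (0.40 mm from the nearest boundary).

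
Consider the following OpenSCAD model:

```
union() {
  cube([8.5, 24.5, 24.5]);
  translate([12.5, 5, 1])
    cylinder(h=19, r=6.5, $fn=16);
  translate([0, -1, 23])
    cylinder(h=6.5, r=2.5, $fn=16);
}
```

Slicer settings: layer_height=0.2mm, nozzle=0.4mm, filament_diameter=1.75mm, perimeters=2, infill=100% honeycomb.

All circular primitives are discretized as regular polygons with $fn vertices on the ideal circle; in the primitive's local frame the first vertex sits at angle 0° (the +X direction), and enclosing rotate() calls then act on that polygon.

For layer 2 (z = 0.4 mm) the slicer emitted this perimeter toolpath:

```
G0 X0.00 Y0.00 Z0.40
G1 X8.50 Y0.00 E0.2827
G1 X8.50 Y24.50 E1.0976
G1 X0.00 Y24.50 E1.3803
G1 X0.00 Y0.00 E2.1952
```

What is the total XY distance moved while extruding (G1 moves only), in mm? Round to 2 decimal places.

66.00 mm

Sum the Euclidean lengths of each G1 segment: total = 66.00 mm.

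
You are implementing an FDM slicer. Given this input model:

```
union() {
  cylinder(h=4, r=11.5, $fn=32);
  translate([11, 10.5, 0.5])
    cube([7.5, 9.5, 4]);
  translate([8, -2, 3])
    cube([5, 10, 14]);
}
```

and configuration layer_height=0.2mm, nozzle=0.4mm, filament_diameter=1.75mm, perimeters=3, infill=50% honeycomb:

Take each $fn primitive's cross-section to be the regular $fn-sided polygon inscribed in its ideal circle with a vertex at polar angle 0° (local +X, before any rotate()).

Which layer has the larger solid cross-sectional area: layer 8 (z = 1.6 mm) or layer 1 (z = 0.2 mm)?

layer 8 (z = 1.6 mm)

Layer 8 (z = 1.6): the r=11.5 cylinder gives a regular 32-gon of circumradius 11.5 (constant along its height) (area = (32/2)·11.500²·sin(360°/32) = 412.81 mm²); the cube at (11, 10.5) (footprint 7.5×9.5) is included at this height (area 71.25 mm²); the cube at (8, -2) is absent (z outside [3, 17]); Combining (union): the 2 present regions are separate (no shared area or edge), so areas and boundary lengths simply add and each stays a separate island — area = 484.06 mm². So its area = 484.06 mm². Layer 1 (z = 0.2): the r=11.5 cylinder gives a regular 32-gon of circumradius 11.5 (constant along its height) (area = (32/2)·11.500²·sin(360°/32) = 412.81 mm²); the cube at (11, 10.5) is not intersected at this z (z outside [0.5, 4.5]); the cube at (8, -2) does not reach this height (z outside [3, 17]); Taking the union: only the r=11.5 cylinder is present, so the union is just that shape — area = 412.81 mm². So its area = 412.81 mm². Layer 8 is larger (484.06 vs 412.81 mm²).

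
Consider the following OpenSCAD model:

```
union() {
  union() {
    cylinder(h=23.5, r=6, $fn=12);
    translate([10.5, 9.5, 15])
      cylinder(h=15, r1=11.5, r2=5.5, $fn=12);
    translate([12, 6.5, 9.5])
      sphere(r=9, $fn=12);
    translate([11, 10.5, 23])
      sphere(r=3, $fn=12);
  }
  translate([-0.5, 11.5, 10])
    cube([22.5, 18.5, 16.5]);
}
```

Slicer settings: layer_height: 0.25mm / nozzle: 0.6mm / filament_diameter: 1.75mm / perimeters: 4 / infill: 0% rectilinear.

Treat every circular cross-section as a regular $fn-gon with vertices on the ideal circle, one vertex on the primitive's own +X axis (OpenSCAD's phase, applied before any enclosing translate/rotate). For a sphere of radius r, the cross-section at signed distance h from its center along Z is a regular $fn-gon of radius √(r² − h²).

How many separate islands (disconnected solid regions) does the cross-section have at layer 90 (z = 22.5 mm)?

At z = 22.5 mm: the r=6 cylinder gives a regular 12-gon of circumradius 6 (constant along its height); the cone at (10.5, 9.5): at t=0.500 of its height the radius interpolates to r₁+(r₂−r₁)t = 8.500, giving a regular 12-gon of that circumradius; the sphere at (12, 6.5) does not reach this height (|z−center|=13.000 > r=9); the sphere at (11, 10.5): section is a regular 12-gon, circumradius = √(r²−h²) = √(3²−0.5²) = 2.958; Combining (union): the regions partially overlap (shared area 26.25 mm²), so overlapping operands fuse into one piece — 2 connected regions; the cube at (-0.5, 11.5) is present — its section is the full 22.5×18.5 rectangle; Combining (union): the regions partially overlap (shared area 75.45 mm²), so overlapping operands fuse into one piece — 2 connected regions. Overall, the cross-section has 2 separate islands. Island count = 2.

2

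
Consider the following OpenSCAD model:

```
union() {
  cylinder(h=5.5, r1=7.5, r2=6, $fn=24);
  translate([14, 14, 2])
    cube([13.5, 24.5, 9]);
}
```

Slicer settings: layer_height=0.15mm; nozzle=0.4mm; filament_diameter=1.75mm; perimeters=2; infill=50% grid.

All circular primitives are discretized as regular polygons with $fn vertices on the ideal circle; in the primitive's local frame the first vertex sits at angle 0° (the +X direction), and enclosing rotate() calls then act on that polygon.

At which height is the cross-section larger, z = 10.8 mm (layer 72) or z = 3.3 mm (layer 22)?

layer 22 (z = 3.3 mm)

Layer 72 (z = 10.8): the cone is not intersected at this z (z outside [0, 5.5]); the 13.5×24.5 cube at (14, 14) contributes its full rectangle (area 330.75 mm²); Taking the union: only the 13.5×24.5 cube at (14, 14) is present, so the union is just that shape — area = 330.75 mm². So its area = 330.75 mm². Layer 22 (z = 3.3): the cone contributes a regular 24-gon of circumradius 6.600 (interpolated between r1=7.5 and r2=6 at t=0.600) (area = (24/2)·6.600²·sin(360°/24) = 135.29 mm²); the cube at (14, 14) is present — its section is the full 13.5×24.5 rectangle (area 330.75 mm²); Combining (union): the 2 present regions are separate (no shared area or edge), so areas and boundary lengths simply add and each stays a separate island — area = 466.04 mm². So its area = 466.04 mm². Layer 22 is larger (466.04 vs 330.75 mm²).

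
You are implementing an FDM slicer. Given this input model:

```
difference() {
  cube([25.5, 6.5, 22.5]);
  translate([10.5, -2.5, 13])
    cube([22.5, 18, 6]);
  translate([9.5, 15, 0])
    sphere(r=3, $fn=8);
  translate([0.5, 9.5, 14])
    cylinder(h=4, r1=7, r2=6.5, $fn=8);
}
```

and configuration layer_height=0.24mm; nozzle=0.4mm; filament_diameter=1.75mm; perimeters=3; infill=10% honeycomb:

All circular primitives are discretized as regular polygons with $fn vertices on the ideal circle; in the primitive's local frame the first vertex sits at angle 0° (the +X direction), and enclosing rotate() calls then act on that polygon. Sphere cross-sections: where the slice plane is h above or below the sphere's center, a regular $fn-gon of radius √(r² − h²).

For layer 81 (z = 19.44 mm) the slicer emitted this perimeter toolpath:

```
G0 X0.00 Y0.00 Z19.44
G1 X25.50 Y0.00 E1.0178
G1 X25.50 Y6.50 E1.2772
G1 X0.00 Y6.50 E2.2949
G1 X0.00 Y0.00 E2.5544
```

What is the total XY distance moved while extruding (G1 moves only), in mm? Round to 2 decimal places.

64.00 mm

Sum the Euclidean lengths of each G1 segment: total = 64.00 mm.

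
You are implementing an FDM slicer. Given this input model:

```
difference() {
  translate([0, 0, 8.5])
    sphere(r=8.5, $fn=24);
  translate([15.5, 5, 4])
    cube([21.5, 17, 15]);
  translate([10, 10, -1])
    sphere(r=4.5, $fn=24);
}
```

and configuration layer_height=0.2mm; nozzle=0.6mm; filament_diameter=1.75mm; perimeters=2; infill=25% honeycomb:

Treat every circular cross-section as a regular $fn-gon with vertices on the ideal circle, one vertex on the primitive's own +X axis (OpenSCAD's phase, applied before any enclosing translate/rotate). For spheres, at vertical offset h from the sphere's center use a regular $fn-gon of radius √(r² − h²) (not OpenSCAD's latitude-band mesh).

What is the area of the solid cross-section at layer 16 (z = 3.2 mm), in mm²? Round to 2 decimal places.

137.15 mm²

At z = 3.2 mm: the r=8.5 sphere contributes a regular 24-gon of circumradius √(8.5²−5.3²) = 6.645 (area = (24/2)·6.645²·sin(360°/24) = 137.15 mm²); the cube at (15.5, 5) is not intersected at this z (z outside [4, 19]); the sphere at (10, 10): section is a regular 24-gon, circumradius = √(r²−h²) = √(4.5²−4.2²) = 1.616 (area = (24/2)·1.616²·sin(360°/24) = 8.11 mm²); Taking the first minus the rest: starting from the r=8.5 sphere (137.15 mm²), the r=4.5 sphere at (10, 10) misses the remaining region (no effect) — area = 137.15 mm². Overall, the cross-section is a single solid region. Net area = 137.15 mm².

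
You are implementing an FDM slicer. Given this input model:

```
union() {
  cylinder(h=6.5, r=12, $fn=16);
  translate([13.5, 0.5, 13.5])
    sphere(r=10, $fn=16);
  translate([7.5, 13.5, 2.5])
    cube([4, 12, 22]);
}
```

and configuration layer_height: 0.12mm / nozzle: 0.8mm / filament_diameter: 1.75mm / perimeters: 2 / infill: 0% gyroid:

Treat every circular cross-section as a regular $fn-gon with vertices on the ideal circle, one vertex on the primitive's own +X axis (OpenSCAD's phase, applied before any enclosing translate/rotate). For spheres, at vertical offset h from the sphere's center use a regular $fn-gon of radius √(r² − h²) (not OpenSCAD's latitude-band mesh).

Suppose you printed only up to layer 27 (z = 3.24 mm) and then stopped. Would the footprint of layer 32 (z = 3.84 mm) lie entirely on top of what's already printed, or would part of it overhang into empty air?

part overhangs

Compare the two slices. At z = 3.24: the cylinder: section is a regular 16-gon, circumradius r=12 (area = (16/2)·12.000²·sin(360°/16) = 440.85 mm²); the sphere at (13.5, 0.5) does not reach this height (|z−center|=10.260 > r=10); the cube at (7.5, 13.5) is present — its section is the full 4×12 rectangle (area 48.00 mm²); Merging all regions: the 2 present regions are separate (no shared area or edge), so areas and boundary lengths simply add and each stays a separate island — area = 488.85 mm². At z = 3.84: the cylinder: section is a regular 16-gon, circumradius r=12 (area = (16/2)·12.000²·sin(360°/16) = 440.85 mm²); the r=10 sphere at (13.5, 0.5) slices to a regular 16-gon of circumradius 2.585 (√(r²−h²) with h=9.66 from center) (area = (16/2)·2.585²·sin(360°/16) = 20.46 mm²); the cube at (7.5, 13.5) is present — its section is the full 4×12 rectangle (area 48.00 mm²); Combining (union): the regions partially overlap — summed areas 509.32 mm² minus the doubly-counted overlap 2.27 mm² gives 507.04 mm² — area = 507.04 mm². Checking containment: at z = 3.84 the cross-section extends beyond the z = 3.24 cross-section by about 18.19 mm².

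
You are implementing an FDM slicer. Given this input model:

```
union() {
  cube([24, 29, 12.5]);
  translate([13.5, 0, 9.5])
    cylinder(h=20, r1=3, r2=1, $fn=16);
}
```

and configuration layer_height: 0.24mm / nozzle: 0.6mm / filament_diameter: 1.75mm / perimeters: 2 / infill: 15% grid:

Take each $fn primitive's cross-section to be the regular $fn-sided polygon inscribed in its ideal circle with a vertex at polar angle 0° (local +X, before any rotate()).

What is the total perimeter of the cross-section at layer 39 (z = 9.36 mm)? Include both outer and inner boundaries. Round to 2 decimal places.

106.00 mm

At z = 9.36 mm: the cube is present — its section is the full 24×29 rectangle (perimeter 106.00 mm); the cone at (13.5, 0) is not intersected at this z (z outside [9.5, 29.5]); Combining (union): only the 24×29 cube is present, so the union is just that shape — boundary = 106.00 mm. Overall, the cross-section is a single solid region. Total boundary length (outer) = 106.00 mm.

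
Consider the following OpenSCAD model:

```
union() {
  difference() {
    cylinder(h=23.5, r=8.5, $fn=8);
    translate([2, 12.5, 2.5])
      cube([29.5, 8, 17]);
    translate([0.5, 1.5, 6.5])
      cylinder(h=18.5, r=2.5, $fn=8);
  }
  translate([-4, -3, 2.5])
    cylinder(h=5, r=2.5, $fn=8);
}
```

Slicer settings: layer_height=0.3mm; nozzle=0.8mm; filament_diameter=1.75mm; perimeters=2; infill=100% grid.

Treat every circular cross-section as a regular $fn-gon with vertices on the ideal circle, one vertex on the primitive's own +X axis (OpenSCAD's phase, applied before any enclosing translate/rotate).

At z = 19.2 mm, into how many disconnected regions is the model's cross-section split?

At z = 19.2 mm: the r=8.5 cylinder contributes a regular 8-gon of circumradius 8.5; the cube at (2, 12.5) is present — its section is the full 29.5×8 rectangle; the r=2.5 cylinder at (0.5, 1.5) gives a regular 8-gon of circumradius 2.5 (constant along its height); Taking the first minus the rest: starting from the r=8.5 cylinder, the 29.5×8 cube at (2, 12.5) misses the remaining region (no effect); the r=2.5 cylinder at (0.5, 1.5) lies wholly inside it (removes its full 17.68 mm² and its 15.31 mm outline becomes a hole wall) — 1 connected region with 1 hole; the cylinder at (-4, -3) does not reach this height (z outside [2.5, 7.5]); Taking the union: only the result so far is present, so the union is just that shape — 1 connected region with 1 hole. The result has 1 disconnected region.

1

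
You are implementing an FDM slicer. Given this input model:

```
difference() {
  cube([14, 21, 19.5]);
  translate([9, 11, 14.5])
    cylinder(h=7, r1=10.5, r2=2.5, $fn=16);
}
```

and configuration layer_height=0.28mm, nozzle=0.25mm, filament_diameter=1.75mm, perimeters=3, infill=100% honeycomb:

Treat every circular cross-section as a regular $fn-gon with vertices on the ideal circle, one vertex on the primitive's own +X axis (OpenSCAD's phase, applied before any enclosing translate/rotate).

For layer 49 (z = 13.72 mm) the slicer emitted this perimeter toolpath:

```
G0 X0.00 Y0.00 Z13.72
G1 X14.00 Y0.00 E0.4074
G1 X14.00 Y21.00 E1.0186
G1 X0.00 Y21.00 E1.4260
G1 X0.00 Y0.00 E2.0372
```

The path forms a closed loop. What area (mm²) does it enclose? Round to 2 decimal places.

Apply the shoelace formula to the sequence of (X, Y) vertices; enclosed area = 294.00 mm².

294.00 mm²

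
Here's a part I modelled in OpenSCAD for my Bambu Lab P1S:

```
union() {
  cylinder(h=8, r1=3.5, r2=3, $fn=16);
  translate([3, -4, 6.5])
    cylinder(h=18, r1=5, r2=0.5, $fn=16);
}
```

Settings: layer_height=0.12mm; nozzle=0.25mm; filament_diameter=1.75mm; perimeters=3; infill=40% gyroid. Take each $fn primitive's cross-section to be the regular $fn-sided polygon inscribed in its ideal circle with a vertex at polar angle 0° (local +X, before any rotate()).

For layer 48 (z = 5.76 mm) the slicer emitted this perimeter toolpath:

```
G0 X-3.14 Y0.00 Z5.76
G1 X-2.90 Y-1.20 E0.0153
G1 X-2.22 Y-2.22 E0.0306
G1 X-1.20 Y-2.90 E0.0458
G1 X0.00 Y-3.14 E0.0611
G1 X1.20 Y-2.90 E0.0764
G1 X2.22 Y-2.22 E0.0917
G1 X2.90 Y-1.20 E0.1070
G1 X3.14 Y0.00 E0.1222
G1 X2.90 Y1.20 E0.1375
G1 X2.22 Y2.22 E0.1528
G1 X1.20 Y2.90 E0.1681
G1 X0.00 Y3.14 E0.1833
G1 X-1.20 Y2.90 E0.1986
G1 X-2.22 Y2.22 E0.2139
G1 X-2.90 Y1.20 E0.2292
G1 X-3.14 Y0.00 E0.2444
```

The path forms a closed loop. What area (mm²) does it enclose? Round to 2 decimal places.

30.17 mm²

Apply the shoelace formula to the sequence of (X, Y) vertices; enclosed area = 30.17 mm².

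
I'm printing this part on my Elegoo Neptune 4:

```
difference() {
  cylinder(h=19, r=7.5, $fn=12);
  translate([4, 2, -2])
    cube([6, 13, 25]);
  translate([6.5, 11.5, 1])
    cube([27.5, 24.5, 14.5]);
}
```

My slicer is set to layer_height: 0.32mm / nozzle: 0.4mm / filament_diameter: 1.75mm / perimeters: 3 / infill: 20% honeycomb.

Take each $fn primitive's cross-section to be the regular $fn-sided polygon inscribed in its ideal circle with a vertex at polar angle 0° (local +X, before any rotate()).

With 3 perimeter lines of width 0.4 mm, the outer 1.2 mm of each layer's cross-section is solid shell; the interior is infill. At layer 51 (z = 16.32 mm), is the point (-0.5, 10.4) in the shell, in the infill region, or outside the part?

outside

At z = 16.32 mm: the r=7.5 cylinder gives a regular 12-gon of circumradius 7.5 (constant along its height); the cube at (4, 2) is present — its section is the full 6×13 rectangle; the cube at (6.5, 11.5) does not reach this height (z outside [1, 15.5]); Taking the first minus the rest: starting from the r=7.5 cylinder, the 6×13 cube at (4, 2) partially overlaps it — only the 7.89 mm² overlap (of its 78.00 mm²) is removed, clipping the outline — 1 connected region. Overall, the cross-section is a single solid region. The nearest boundary edge runs (-3.75, 6.50)→(0.00, 7.50); distance from the point to it = 2.94 mm. The point is not inside any of the regions above, so it lies outside the cross-section (2.94 mm from the nearest boundary).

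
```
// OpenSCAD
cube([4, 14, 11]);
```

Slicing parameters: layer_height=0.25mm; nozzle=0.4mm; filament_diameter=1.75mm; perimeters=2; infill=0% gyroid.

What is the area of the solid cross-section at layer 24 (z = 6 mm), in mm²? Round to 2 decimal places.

At z = 6 mm: the cube is present — its section is the full 4×14 rectangle (area 56.00 mm²). Overall, the cross-section is a single solid region. Net area = 56.00 mm².

56.00 mm²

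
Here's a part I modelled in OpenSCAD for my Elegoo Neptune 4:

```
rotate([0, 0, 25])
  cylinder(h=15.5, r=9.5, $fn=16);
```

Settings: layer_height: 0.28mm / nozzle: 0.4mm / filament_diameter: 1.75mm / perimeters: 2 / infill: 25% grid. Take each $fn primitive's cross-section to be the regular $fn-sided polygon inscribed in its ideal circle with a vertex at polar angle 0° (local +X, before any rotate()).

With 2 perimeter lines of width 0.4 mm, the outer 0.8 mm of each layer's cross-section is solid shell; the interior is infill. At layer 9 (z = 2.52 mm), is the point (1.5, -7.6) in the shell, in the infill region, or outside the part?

infill

At z = 2.52 mm: the r=9.5 cylinder gives a regular 16-gon of circumradius 9.5 (constant along its height); (whole slice rotated 25° about Z — lengths, areas and connectivity unchanged). Overall, the cross-section is a single solid region. Undo the 25° rotation: the query point maps to (-1.852, -7.522) in the un-rotated model frame. The nearest boundary edge runs (-3.64, -8.78)→(-0.00, -9.50); distance from the point to it = 1.58 mm. The point is inside the cross-section and 1.58 mm from the nearest boundary — more than the 0.8 mm shell width (2 × 0.4), so it's in the infill interior.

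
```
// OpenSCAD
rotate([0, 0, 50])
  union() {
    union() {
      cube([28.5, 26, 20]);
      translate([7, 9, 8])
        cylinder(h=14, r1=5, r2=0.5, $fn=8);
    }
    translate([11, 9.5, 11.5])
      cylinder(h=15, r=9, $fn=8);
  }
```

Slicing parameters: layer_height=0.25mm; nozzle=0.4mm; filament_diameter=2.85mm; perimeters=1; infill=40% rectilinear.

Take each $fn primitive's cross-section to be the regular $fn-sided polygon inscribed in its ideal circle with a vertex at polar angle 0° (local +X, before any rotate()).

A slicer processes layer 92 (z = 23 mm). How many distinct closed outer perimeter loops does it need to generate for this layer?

1

At z = 23 mm: the cube is absent (z outside [0, 20]); the cone at (7, 9) does not reach this height (z outside [8, 22]); Combining (union): nothing is present at this height; the r=9 cylinder at (11, 9.5) gives a regular 8-gon of circumradius 9 (constant along its height); Merging all regions: only the r=9 cylinder at (11, 9.5) is present, so the union is just that shape — 1 connected region; (whole slice rotated 50° about Z — lengths, areas and connectivity unchanged). The result has 1 disconnected region.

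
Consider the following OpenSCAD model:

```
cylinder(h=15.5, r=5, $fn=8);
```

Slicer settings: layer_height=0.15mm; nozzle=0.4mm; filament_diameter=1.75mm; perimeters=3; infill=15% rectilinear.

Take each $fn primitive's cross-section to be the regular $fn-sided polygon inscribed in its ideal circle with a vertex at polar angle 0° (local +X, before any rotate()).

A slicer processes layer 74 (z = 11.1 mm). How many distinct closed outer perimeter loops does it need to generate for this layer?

1

At z = 11.1 mm: the r=5 cylinder gives a regular 8-gon of circumradius 5 (constant along its height). The result has 1 disconnected region.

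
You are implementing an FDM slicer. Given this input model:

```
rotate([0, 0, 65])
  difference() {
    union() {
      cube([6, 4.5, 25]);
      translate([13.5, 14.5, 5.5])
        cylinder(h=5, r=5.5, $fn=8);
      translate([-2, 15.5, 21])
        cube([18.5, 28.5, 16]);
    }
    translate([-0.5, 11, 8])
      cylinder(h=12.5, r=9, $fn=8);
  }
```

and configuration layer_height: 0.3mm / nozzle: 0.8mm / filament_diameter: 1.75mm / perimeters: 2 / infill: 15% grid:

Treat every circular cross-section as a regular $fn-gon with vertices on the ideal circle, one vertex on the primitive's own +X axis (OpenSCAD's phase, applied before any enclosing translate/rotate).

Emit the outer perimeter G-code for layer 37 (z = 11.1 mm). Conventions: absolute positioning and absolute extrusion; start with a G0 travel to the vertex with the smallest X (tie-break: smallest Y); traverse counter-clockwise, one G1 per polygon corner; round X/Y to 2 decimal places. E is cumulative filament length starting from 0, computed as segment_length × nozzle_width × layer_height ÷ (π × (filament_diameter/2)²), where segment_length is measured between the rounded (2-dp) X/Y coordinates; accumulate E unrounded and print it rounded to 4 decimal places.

G0 X-2.00 Y0.93 Z11.10
G1 X0.00 Y0.00 E0.2201
G1 X2.54 Y5.44 E0.8191
G1 X-1.54 Y7.34 E1.2682
G1 X-1.74 Y6.92 E1.3146
G1 X-2.00 Y0.93 E1.9129

At z = 11.1 mm: the cube (footprint 6×4.5) is included at this height; the cylinder at (13.5, 14.5) does not reach this height (z outside [5.5, 10.5]); the cube at (-2, 15.5) does not reach this height (z outside [21, 37]); Merging all regions: only the 6×4.5 cube is present, so the union is just that shape — 1 connected region; the cylinder at (-0.5, 11): section is a regular 8-gon, circumradius r=9; Subtracting the remaining from the first: starting from that combined region, the r=9 cylinder at (-0.5, 11) partially overlaps it — only the 6.35 mm² overlap (of its 229.10 mm²) is removed, clipping the outline — 1 connected region; (whole slice rotated 65° about Z — lengths, areas and connectivity unchanged). The outline is a single polygon with 5 vertices. Extrusion per mm of travel: 0.8 × 0.3 / (π × 0.875²) = 0.099780. Accumulating E over each segment gives final E = 1.9129.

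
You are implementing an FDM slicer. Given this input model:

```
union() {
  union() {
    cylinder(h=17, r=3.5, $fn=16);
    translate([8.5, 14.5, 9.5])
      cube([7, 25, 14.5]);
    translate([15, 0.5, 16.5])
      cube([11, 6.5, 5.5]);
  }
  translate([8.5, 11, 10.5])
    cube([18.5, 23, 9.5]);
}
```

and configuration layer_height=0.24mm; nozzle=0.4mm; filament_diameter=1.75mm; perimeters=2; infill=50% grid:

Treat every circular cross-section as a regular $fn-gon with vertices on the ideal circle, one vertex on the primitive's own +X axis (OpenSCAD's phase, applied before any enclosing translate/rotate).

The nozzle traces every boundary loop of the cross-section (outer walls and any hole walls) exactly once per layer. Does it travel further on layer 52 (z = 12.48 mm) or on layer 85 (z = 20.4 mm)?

layer 52 (z = 12.48 mm)

Layer 52 (z = 12.48): the r=3.5 cylinder contributes a regular 16-gon of circumradius 3.5 (perimeter = 2·16·3.500·sin(180°/16) = 21.85 mm); the cube at (8.5, 14.5) is present — its section is the full 7×25 rectangle (perimeter 64.00 mm); the cube at (15, 0.5) does not reach this height (z outside [16.5, 22]); Combining (union): the 2 present regions are separate (no shared area or edge), so areas and boundary lengths simply add and each stays a separate island — boundary = 85.85 mm; the cube at (8.5, 11) is present — its section is the full 18.5×23 rectangle (perimeter 83.00 mm); Combining (union): the regions partially overlap (shared area 136.50 mm²), so the edge portions inside another operand are dropped and the merged outline is re-measured after clipping — boundary = 115.85 mm. So its perimeter = 115.85 mm. Layer 85 (z = 20.4): the cylinder is absent (z outside [0, 17]); the cube at (8.5, 14.5) (footprint 7×25) is included at this height (perimeter 64.00 mm); the cube at (15, 0.5) is present — its section is the full 11×6.5 rectangle (perimeter 35.00 mm); Taking the union: the 2 present regions are separate (no shared area or edge), so areas and boundary lengths simply add and each stays a separate island — boundary = 99.00 mm; the cube at (8.5, 11) does not reach this height (z outside [10.5, 20]); Merging all regions: only that combined region is present, so the union is just that shape — boundary = 99.00 mm. So its perimeter = 99.00 mm. Layer 52 is larger (115.85 vs 99.00 mm).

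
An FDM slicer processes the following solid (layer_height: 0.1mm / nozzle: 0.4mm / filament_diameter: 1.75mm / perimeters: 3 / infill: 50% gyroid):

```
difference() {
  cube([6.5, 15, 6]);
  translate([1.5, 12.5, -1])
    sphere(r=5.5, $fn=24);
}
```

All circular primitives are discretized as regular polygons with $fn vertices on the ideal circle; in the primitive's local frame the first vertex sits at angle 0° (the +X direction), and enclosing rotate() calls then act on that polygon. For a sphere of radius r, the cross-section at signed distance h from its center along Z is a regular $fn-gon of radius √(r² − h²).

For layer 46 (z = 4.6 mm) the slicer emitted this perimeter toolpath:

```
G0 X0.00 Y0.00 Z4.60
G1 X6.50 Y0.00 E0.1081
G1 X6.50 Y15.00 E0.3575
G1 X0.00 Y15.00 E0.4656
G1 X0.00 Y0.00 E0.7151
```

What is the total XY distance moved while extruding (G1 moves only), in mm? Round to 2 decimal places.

Sum the Euclidean lengths of each G1 segment: total = 43.00 mm.

43.00 mm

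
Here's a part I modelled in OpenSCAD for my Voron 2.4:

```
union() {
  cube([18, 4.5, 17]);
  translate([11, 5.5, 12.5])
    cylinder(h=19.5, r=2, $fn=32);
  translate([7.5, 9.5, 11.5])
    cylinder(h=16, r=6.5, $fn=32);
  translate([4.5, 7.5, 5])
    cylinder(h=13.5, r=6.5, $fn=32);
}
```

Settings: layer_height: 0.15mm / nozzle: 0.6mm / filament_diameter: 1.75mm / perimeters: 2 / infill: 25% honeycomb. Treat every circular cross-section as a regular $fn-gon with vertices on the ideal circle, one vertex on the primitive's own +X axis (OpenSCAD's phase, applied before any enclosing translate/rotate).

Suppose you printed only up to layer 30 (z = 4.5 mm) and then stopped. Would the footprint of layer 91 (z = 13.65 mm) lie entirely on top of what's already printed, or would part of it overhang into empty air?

Compare the two slices. At z = 4.5: the cube is present — its section is the full 18×4.5 rectangle (area 81.00 mm²); the cylinder at (11, 5.5) does not reach this height (z outside [12.5, 32]); the cylinder at (7.5, 9.5) does not reach this height (z outside [11.5, 27.5]); the cylinder at (4.5, 7.5) does not reach this height (z outside [5, 18.5]); Combining (union): only the 18×4.5 cube is present, so the union is just that shape — area = 81.00 mm². At z = 13.65: the 18×4.5 cube contributes its full rectangle (area 81.00 mm²); the r=2 cylinder at (11, 5.5) contributes a regular 32-gon of circumradius 2 (area = (32/2)·2.000²·sin(360°/32) = 12.49 mm²); the r=6.5 cylinder at (7.5, 9.5) gives a regular 32-gon of circumradius 6.5 (constant along its height) (area = (32/2)·6.500²·sin(360°/32) = 131.88 mm²); the r=6.5 cylinder at (4.5, 7.5) contributes a regular 32-gon of circumradius 6.5 (area = (32/2)·6.500²·sin(360°/32) = 131.88 mm²); Taking the union: the regions partially overlap — summed areas 357.25 mm² minus the doubly-counted overlap 125.72 mm² gives 231.53 mm² — area = 231.53 mm². Checking containment: at z = 13.65 the cross-section extends beyond the z = 4.5 cross-section by about 150.53 mm².

part overhangs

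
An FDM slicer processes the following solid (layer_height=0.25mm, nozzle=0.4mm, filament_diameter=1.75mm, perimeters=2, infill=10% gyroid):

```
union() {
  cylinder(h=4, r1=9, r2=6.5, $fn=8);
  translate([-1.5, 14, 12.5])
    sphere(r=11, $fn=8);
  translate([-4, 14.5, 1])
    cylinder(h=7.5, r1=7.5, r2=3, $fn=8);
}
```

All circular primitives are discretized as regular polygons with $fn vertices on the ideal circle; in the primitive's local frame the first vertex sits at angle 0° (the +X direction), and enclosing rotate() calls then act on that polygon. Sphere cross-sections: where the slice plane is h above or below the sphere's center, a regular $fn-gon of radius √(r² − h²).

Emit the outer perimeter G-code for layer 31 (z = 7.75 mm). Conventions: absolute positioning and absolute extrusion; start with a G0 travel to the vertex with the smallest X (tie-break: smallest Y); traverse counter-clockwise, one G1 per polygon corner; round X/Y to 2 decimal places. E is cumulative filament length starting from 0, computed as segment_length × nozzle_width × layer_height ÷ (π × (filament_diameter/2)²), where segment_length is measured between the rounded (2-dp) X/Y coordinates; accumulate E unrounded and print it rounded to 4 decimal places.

At z = 7.75 mm: the cone is not intersected at this z (z outside [0, 4]); the r=11 sphere at (-1.5, 14) slices to a regular 8-gon of circumradius 9.922 (√(r²−h²) with h=4.75 from center); the cone at (-4, 14.5) contributes a regular 8-gon of circumradius 3.450 (interpolated between r1=7.5 and r2=3 at t=0.900); Merging all regions: the cone at (-4, 14.5) lies entirely inside the r=11 sphere at (-1.5, 14), so the union is just the r=11 sphere at (-1.5, 14) — 1 connected region. The outline is a single polygon with 8 vertices. Extrusion per mm of travel: 0.4 × 0.25 / (π × 0.875²) = 0.041575. Accumulating E over each segment gives final E = 2.5262.

G0 X-11.42 Y14.00 Z7.75
G1 X-8.52 Y6.98 E0.3158
G1 X-1.50 Y4.08 E0.6316
G1 X5.52 Y6.98 E0.9473
G1 X8.42 Y14.00 E1.2631
G1 X5.52 Y21.02 E1.5789
G1 X-1.50 Y23.92 E1.8947
G1 X-8.52 Y21.02 E2.2105
G1 X-11.42 Y14.00 E2.5262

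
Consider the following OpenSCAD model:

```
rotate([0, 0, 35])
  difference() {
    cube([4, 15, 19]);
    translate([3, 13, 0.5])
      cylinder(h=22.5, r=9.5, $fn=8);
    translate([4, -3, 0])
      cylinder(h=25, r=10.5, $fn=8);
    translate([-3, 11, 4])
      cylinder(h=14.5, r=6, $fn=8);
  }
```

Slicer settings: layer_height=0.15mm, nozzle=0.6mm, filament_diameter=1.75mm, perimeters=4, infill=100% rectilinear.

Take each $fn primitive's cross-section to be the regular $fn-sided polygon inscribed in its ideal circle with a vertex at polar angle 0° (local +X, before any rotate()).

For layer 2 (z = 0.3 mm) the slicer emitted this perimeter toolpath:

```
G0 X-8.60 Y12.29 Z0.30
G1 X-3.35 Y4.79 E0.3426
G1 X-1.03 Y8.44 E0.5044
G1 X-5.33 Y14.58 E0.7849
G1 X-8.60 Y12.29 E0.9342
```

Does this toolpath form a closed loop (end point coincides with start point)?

Start point (G0): (-8.60, 12.29). End point (last G1): the path returns to the start — closed.

yes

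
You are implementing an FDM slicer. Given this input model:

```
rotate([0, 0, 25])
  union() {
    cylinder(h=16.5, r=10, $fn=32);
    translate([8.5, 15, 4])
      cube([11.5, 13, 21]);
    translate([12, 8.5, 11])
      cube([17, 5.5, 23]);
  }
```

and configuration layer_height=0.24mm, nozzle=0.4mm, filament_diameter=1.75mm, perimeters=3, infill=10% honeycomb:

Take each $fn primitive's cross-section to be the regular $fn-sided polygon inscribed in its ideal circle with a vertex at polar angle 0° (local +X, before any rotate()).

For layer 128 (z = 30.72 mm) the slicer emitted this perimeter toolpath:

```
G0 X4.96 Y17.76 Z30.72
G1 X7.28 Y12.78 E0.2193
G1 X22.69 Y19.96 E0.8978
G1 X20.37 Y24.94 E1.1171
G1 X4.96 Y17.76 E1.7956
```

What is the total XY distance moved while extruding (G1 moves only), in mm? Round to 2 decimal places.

44.99 mm

Sum the Euclidean lengths of each G1 segment: total = 44.99 mm.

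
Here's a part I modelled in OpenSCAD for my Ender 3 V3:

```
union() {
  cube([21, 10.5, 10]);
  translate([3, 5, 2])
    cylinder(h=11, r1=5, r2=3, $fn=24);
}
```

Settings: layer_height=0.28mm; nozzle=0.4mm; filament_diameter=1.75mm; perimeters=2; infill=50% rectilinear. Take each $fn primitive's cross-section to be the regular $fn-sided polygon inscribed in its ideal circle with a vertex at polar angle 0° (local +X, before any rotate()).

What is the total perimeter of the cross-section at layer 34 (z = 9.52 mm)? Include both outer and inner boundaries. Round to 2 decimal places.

63.26 mm

At z = 9.52 mm: the cube is present — its section is the full 21×10.5 rectangle (perimeter 63.00 mm); the cone at (3, 5): at t=0.684 of its height the radius interpolates to r₁+(r₂−r₁)t = 3.633, giving a regular 24-gon of that circumradius (perimeter = 2·24·3.633·sin(180°/24) = 22.76 mm); Merging all regions: the regions partially overlap (shared area 39.31 mm²), so the edge portions inside another operand are dropped and the merged outline is re-measured after clipping — boundary = 63.26 mm. Overall, the cross-section is a single solid region. Total boundary length (outer) = 63.26 mm.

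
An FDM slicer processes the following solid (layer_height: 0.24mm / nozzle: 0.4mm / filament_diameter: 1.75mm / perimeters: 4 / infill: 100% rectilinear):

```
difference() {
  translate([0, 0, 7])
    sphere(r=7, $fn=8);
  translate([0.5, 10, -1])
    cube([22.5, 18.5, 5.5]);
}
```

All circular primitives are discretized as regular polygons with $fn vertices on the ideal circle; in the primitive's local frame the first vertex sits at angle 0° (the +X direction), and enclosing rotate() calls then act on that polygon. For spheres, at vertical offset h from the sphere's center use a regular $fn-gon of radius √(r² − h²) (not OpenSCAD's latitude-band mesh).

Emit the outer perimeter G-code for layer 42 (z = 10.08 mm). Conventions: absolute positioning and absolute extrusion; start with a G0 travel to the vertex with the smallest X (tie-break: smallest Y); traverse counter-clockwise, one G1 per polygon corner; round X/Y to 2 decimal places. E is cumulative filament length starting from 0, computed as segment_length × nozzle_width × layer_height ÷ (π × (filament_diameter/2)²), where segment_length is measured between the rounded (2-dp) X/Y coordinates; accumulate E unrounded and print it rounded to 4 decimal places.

G0 X-6.29 Y0.00 Z10.08
G1 X-4.44 Y-4.44 E0.1920
G1 X0.00 Y-6.29 E0.3840
G1 X4.44 Y-4.44 E0.5759
G1 X6.29 Y0.00 E0.7679
G1 X4.44 Y4.44 E0.9599
G1 X0.00 Y6.29 E1.1519
G1 X-4.44 Y4.44 E1.3438
G1 X-6.29 Y0.00 E1.5358

At z = 10.08 mm: the sphere: section is a regular 8-gon, circumradius = √(r²−h²) = √(7²−3.08²) = 6.286; the cube at (0.5, 10) does not reach this height (z outside [-1, 4.5]); After the difference (first − rest): none of the subtracted shapes is present at this height, so the r=7 sphere is unchanged — 1 connected region. The outline is a single polygon with 8 vertices. Extrusion per mm of travel: 0.4 × 0.24 / (π × 0.875²) = 0.039912. Accumulating E over each segment gives final E = 1.5358.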